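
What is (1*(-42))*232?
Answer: -9744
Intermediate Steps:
(1*(-42))*232 = -42*232 = -9744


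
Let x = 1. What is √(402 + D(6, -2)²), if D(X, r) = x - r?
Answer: √411 ≈ 20.273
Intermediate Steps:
D(X, r) = 1 - r
√(402 + D(6, -2)²) = √(402 + (1 - 1*(-2))²) = √(402 + (1 + 2)²) = √(402 + 3²) = √(402 + 9) = √411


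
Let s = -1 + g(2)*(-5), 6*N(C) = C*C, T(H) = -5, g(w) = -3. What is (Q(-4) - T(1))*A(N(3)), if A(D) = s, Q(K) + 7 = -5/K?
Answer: -21/2 ≈ -10.500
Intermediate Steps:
N(C) = C²/6 (N(C) = (C*C)/6 = C²/6)
Q(K) = -7 - 5/K
s = 14 (s = -1 - 3*(-5) = -1 + 15 = 14)
A(D) = 14
(Q(-4) - T(1))*A(N(3)) = ((-7 - 5/(-4)) - 1*(-5))*14 = ((-7 - 5*(-¼)) + 5)*14 = ((-7 + 5/4) + 5)*14 = (-23/4 + 5)*14 = -¾*14 = -21/2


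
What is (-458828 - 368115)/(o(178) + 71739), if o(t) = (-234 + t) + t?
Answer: -826943/71861 ≈ -11.508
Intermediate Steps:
o(t) = -234 + 2*t
(-458828 - 368115)/(o(178) + 71739) = (-458828 - 368115)/((-234 + 2*178) + 71739) = -826943/((-234 + 356) + 71739) = -826943/(122 + 71739) = -826943/71861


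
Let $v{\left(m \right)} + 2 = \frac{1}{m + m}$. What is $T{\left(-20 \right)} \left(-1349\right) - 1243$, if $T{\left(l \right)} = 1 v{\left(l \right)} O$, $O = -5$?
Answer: $- \frac{119213}{8} \approx -14902.0$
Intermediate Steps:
$v{\left(m \right)} = -2 + \frac{1}{2 m}$ ($v{\left(m \right)} = -2 + \frac{1}{m + m} = -2 + \frac{1}{2 m}$)
$T{\left(l \right)} = 10 - \frac{5}{2 l}$ ($T{\left(l \right)} = 1 \left(-2 + \frac{1}{2 l}\right) \left(-5\right) = \left(-2 + \frac{1}{2 l}\right) \left(-5\right) = 10 - \frac{5}{2 l}$)
$T{\left(-20 \right)} \left(-1349\right) - 1243 = \left(10 - \frac{5}{2 \left(-20\right)}\right) \left(-1349\right) - 1243 = \left(10 - - \frac{1}{8}\right) \left(-1349\right) - 1243 = \left(10 + \frac{1}{8}\right) \left(-1349\right) - 1243 = \frac{81}{8} \left(-1349\right) - 1243 = - \frac{109269}{8} - 1243 = - \frac{119213}{8}$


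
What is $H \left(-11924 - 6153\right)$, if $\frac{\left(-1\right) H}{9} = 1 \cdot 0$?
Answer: $0$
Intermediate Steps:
$H = 0$ ($H = - 9 \cdot 1 \cdot 0 = \left(-9\right) 0 = 0$)
$H \left(-11924 - 6153\right) = 0 \left(-11924 - 6153\right) = 0 \left(-18077\right) = 0$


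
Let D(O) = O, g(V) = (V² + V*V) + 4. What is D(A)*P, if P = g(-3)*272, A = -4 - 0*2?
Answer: -23936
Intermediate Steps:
g(V) = 4 + 2*V² (g(V) = (V² + V²) + 4 = 2*V² + 4 = 4 + 2*V²)
A = -4 (A = -4 - 1*0 = -4 + 0 = -4)
P = 5984 (P = (4 + 2*(-3)²)*272 = (4 + 2*9)*272 = (4 + 18)*272 = 22*272 = 5984)
D(A)*P = -4*5984 = -23936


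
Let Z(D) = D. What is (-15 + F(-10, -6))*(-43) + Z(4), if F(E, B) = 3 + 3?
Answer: 391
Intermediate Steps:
F(E, B) = 6
(-15 + F(-10, -6))*(-43) + Z(4) = (-15 + 6)*(-43) + 4 = -9*(-43) + 4 = 387 + 4 = 391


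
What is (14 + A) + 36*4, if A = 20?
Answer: 178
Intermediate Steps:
(14 + A) + 36*4 = (14 + 20) + 36*4 = 34 + 144 = 178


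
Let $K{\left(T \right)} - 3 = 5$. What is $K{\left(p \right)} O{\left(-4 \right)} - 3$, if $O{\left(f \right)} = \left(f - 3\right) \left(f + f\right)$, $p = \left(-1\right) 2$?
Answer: $445$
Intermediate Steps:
$p = -2$
$K{\left(T \right)} = 8$ ($K{\left(T \right)} = 3 + 5 = 8$)
$O{\left(f \right)} = 2 f \left(-3 + f\right)$ ($O{\left(f \right)} = \left(-3 + f\right) 2 f = 2 f \left(-3 + f\right)$)
$K{\left(p \right)} O{\left(-4 \right)} - 3 = 8 \cdot 2 \left(-4\right) \left(-3 - 4\right) - 3 = 8 \cdot 2 \left(-4\right) \left(-7\right) - 3 = 8 \cdot 56 - 3 = 448 - 3 = 445$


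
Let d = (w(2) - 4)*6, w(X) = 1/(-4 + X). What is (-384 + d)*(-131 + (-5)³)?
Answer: 105216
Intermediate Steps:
d = -27 (d = (1/(-4 + 2) - 4)*6 = (1/(-2) - 4)*6 = (-½ - 4)*6 = -9/2*6 = -27)
(-384 + d)*(-131 + (-5)³) = (-384 - 27)*(-131 + (-5)³) = -411*(-131 - 125) = -411*(-256) = 105216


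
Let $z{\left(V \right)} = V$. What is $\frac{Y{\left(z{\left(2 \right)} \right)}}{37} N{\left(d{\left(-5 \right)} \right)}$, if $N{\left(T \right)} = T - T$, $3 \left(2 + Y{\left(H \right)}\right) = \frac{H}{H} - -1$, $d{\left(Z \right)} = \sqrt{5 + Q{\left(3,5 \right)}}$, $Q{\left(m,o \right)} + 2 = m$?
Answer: $0$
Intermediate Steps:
$Q{\left(m,o \right)} = -2 + m$
$d{\left(Z \right)} = \sqrt{6}$ ($d{\left(Z \right)} = \sqrt{5 + \left(-2 + 3\right)} = \sqrt{5 + 1} = \sqrt{6}$)
$Y{\left(H \right)} = - \frac{4}{3}$ ($Y{\left(H \right)} = -2 + \frac{\frac{H}{H} - -1}{3} = -2 + \frac{1 + 1}{3} = -2 + \frac{1}{3} \cdot 2 = -2 + \frac{2}{3} = - \frac{4}{3}$)
$N{\left(T \right)} = 0$
$\frac{Y{\left(z{\left(2 \right)} \right)}}{37} N{\left(d{\left(-5 \right)} \right)} = \frac{1}{37} \left(- \frac{4}{3}\right) 0 = \left(- \frac{4}{111}\right) 0 = 0$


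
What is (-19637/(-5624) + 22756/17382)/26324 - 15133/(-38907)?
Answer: 6493432158939767/16686814354223904 ≈ 0.38914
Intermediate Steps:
(-19637/(-5624) + 22756/17382)/26324 - 15133/(-38907) = (-19637*(-1/5624) + 22756*(1/17382))*(1/26324) - 15133*(-1/38907) = (19637/5624 + 11378/8691)*(1/26324) + 15133/38907 = (234655039/48878184)*(1/26324) + 15133/38907 = 234655039/1286669315616 + 15133/38907 = 6493432158939767/16686814354223904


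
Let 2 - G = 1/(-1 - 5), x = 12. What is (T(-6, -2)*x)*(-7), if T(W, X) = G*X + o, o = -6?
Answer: 868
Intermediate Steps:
G = 13/6 (G = 2 - 1/(-1 - 5) = 2 - 1/(-6) = 2 - 1*(-1/6) = 2 + 1/6 = 13/6 ≈ 2.1667)
T(W, X) = -6 + 13*X/6 (T(W, X) = 13*X/6 - 6 = -6 + 13*X/6)
(T(-6, -2)*x)*(-7) = ((-6 + (13/6)*(-2))*12)*(-7) = ((-6 - 13/3)*12)*(-7) = -31/3*12*(-7) = -124*(-7) = 868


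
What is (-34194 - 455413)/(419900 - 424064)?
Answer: 489607/4164 ≈ 117.58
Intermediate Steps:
(-34194 - 455413)/(419900 - 424064) = -489607/(-4164) = -489607*(-1/4164) = 489607/4164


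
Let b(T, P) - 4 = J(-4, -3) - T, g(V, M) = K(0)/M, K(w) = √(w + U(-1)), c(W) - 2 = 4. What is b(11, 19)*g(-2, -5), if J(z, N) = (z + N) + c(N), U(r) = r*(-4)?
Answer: 16/5 ≈ 3.2000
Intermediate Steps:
c(W) = 6 (c(W) = 2 + 4 = 6)
U(r) = -4*r
J(z, N) = 6 + N + z (J(z, N) = (z + N) + 6 = (N + z) + 6 = 6 + N + z)
K(w) = √(4 + w) (K(w) = √(w - 4*(-1)) = √(w + 4) = √(4 + w))
g(V, M) = 2/M (g(V, M) = √(4 + 0)/M = √4/M = 2/M)
b(T, P) = 3 - T (b(T, P) = 4 + ((6 - 3 - 4) - T) = 4 + (-1 - T) = 3 - T)
b(11, 19)*g(-2, -5) = (3 - 1*11)*(2/(-5)) = (3 - 11)*(2*(-⅕)) = -8*(-⅖) = 16/5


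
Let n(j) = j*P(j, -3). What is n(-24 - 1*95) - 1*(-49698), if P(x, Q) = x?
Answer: 63859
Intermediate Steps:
n(j) = j² (n(j) = j*j = j²)
n(-24 - 1*95) - 1*(-49698) = (-24 - 1*95)² - 1*(-49698) = (-24 - 95)² + 49698 = (-119)² + 49698 = 14161 + 49698 = 63859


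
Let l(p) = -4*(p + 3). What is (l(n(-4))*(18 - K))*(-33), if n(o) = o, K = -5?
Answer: -3036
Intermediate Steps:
l(p) = -12 - 4*p (l(p) = -4*(3 + p) = -12 - 4*p)
(l(n(-4))*(18 - K))*(-33) = ((-12 - 4*(-4))*(18 - 1*(-5)))*(-33) = ((-12 + 16)*(18 + 5))*(-33) = (4*23)*(-33) = 92*(-33) = -3036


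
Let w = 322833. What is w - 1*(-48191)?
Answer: 371024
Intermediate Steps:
w - 1*(-48191) = 322833 - 1*(-48191) = 322833 + 48191 = 371024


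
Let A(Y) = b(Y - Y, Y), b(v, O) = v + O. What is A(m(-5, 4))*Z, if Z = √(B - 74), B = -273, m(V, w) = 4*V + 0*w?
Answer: -20*I*√347 ≈ -372.56*I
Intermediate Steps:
m(V, w) = 4*V (m(V, w) = 4*V + 0 = 4*V)
b(v, O) = O + v
A(Y) = Y (A(Y) = Y + (Y - Y) = Y + 0 = Y)
Z = I*√347 (Z = √(-273 - 74) = √(-347) = I*√347 ≈ 18.628*I)
A(m(-5, 4))*Z = (4*(-5))*(I*√347) = -20*I*√347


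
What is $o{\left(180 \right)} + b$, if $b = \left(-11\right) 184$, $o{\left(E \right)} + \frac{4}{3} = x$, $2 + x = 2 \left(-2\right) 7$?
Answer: $- \frac{6166}{3} \approx -2055.3$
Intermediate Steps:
$x = -30$ ($x = -2 + 2 \left(-2\right) 7 = -2 - 28 = -30$)
$o{\left(E \right)} = - \frac{94}{3}$ ($o{\left(E \right)} = - \frac{4}{3} - 30 = - \frac{94}{3}$)
$b = -2024$
$o{\left(180 \right)} + b = - \frac{94}{3} - 2024 = - \frac{6166}{3}$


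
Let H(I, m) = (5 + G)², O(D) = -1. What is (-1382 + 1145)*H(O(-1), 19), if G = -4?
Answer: -237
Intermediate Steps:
H(I, m) = 1 (H(I, m) = (5 - 4)² = 1² = 1)
(-1382 + 1145)*H(O(-1), 19) = (-1382 + 1145)*1 = -237*1 = -237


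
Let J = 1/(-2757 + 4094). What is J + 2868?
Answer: 3834517/1337 ≈ 2868.0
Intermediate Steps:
J = 1/1337 ≈ 0.00074794
J + 2868 = 1/1337 + 2868 = 3834517/1337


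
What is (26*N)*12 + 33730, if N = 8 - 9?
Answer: 33418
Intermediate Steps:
N = -1
(26*N)*12 + 33730 = (26*(-1))*12 + 33730 = -26*12 + 33730 = -312 + 33730 = 33418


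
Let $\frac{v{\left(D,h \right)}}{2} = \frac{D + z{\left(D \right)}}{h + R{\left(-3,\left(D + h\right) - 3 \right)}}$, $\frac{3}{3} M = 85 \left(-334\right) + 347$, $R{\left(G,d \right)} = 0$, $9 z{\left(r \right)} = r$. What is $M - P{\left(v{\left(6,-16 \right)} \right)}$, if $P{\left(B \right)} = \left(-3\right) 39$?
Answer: $-27926$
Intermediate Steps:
$z{\left(r \right)} = \frac{r}{9}$
$M = -28043$ ($M = 85 \left(-334\right) + 347 = -28390 + 347 = -28043$)
$v{\left(D,h \right)} = \frac{20 D}{9 h}$ ($v{\left(D,h \right)} = 2 \frac{D + \frac{D}{9}}{h + 0} = 2 \frac{\frac{10}{9} D}{h} = 2 \frac{10 D}{9 h} = \frac{20 D}{9 h}$)
$P{\left(B \right)} = -117$
$M - P{\left(v{\left(6,-16 \right)} \right)} = -28043 - -117 = -28043 + 117 = -27926$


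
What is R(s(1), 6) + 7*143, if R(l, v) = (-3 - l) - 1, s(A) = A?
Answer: 996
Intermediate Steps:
R(l, v) = -4 - l
R(s(1), 6) + 7*143 = (-4 - 1*1) + 7*143 = (-4 - 1) + 1001 = -5 + 1001 = 996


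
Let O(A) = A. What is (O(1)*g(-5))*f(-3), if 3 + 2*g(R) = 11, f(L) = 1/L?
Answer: -4/3 ≈ -1.3333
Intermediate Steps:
f(L) = 1/L
g(R) = 4 (g(R) = -3/2 + (1/2)*11 = -3/2 + 11/2 = 4)
(O(1)*g(-5))*f(-3) = (1*4)/(-3) = 4*(-1/3) = -4/3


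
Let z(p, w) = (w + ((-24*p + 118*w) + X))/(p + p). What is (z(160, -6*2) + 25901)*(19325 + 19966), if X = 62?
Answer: 162725916087/160 ≈ 1.0170e+9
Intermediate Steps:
z(p, w) = (62 - 24*p + 119*w)/(2*p) (z(p, w) = (w + ((-24*p + 118*w) + 62))/(p + p) = (w + (62 - 24*p + 118*w))/((2*p)) = (62 - 24*p + 119*w)*(1/(2*p)) = (62 - 24*p + 119*w)/(2*p))
(z(160, -6*2) + 25901)*(19325 + 19966) = ((½)*(62 - 24*160 + 119*(-6*2))/160 + 25901)*(19325 + 19966) = ((½)*(1/160)*(62 - 3840 + 119*(-12)) + 25901)*39291 = ((½)*(1/160)*(62 - 3840 - 1428) + 25901)*39291 = ((½)*(1/160)*(-5206) + 25901)*39291 = (-2603/160 + 25901)*39291 = (4141557/160)*39291 = 162725916087/160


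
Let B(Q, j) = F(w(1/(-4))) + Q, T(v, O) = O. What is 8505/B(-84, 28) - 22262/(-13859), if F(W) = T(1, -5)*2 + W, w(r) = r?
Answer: -463090406/5224843 ≈ -88.632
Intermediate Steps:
F(W) = -10 + W (F(W) = -5*2 + W = -10 + W)
B(Q, j) = -41/4 + Q (B(Q, j) = (-10 + 1/(-4)) + Q = (-10 - ¼) + Q = -41/4 + Q)
8505/B(-84, 28) - 22262/(-13859) = 8505/(-41/4 - 84) - 22262/(-13859) = 8505/(-377/4) - 22262*(-1/13859) = 8505*(-4/377) + 22262/13859 = -34020/377 + 22262/13859 = -463090406/5224843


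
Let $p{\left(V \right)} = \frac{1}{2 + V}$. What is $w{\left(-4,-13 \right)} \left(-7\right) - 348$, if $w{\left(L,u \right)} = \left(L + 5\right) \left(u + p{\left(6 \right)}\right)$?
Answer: $- \frac{2063}{8} \approx -257.88$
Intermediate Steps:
$w{\left(L,u \right)} = \left(5 + L\right) \left(\frac{1}{8} + u\right)$ ($w{\left(L,u \right)} = \left(L + 5\right) \left(u + \frac{1}{2 + 6}\right) = \left(5 + L\right) \left(u + \frac{1}{8}\right) = \left(5 + L\right) \left(\frac{1}{8} + u\right)$)
$w{\left(-4,-13 \right)} \left(-7\right) - 348 = \left(\frac{5}{8} + 5 \left(-13\right) + \frac{1}{8} \left(-4\right) - -52\right) \left(-7\right) - 348 = \left(\frac{5}{8} - 65 - \frac{1}{2} + 52\right) \left(-7\right) - 348 = \left(- \frac{103}{8}\right) \left(-7\right) - 348 = \frac{721}{8} - 348 = - \frac{2063}{8}$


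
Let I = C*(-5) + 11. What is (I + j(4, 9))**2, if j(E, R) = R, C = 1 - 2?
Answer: 625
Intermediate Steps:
C = -1
I = 16 (I = -1*(-5) + 11 = 5 + 11 = 16)
(I + j(4, 9))**2 = (16 + 9)**2 = 25**2 = 625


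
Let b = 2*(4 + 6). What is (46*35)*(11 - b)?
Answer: -14490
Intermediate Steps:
b = 20 (b = 2*10 = 20)
(46*35)*(11 - b) = (46*35)*(11 - 1*20) = 1610*(11 - 20) = 1610*(-9) = -14490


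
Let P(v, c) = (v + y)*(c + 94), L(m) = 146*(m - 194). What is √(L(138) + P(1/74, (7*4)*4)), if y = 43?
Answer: √937469/37 ≈ 26.168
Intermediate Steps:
L(m) = -28324 + 146*m (L(m) = 146*(-194 + m) = -28324 + 146*m)
P(v, c) = (43 + v)*(94 + c) (P(v, c) = (v + 43)*(c + 94) = (43 + v)*(94 + c))
√(L(138) + P(1/74, (7*4)*4)) = √((-28324 + 146*138) + (4042 + 43*((7*4)*4) + 94/74 + ((7*4)*4)/74)) = √((-28324 + 20148) + (4042 + 43*(28*4) + 94*(1/74) + (28*4)*(1/74))) = √(-8176 + (4042 + 43*112 + 47/37 + 112*(1/74))) = √(-8176 + (4042 + 4816 + 47/37 + 56/37)) = √(-8176 + 327849/37) = √(25337/37) = √937469/37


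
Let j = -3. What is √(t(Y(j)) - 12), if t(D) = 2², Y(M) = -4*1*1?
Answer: 2*I*√2 ≈ 2.8284*I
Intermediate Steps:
Y(M) = -4 (Y(M) = -4*1 = -4)
t(D) = 4
√(t(Y(j)) - 12) = √(4 - 12) = √(-8) = 2*I*√2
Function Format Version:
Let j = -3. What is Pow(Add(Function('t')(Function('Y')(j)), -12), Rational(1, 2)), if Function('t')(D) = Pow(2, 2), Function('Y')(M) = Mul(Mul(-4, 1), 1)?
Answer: Mul(2, I, Pow(2, Rational(1, 2))) ≈ Mul(2.8284, I)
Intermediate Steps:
Function('Y')(M) = -4 (Function('Y')(M) = Mul(-4, 1) = -4)
Function('t')(D) = 4
Pow(Add(Function('t')(Function('Y')(j)), -12), Rational(1, 2)) = Pow(Add(4, -12), Rational(1, 2)) = Pow(-8, Rational(1, 2)) = Mul(2, I, Pow(2, Rational(1, 2)))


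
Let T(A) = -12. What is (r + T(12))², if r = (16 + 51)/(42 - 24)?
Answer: 22201/324 ≈ 68.522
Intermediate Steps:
r = 67/18 ≈ 3.7222
(r + T(12))² = (67/18 - 12)² = (-149/18)² = 22201/324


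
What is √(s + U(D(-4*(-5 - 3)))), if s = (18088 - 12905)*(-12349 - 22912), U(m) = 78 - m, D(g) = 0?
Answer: I*√182757685 ≈ 13519.0*I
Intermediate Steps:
s = -182757763 (s = 5183*(-35261) = -182757763)
√(s + U(D(-4*(-5 - 3)))) = √(-182757763 + (78 - 1*0)) = √(-182757763 + (78 + 0)) = √(-182757763 + 78) = √(-182757685) = I*√182757685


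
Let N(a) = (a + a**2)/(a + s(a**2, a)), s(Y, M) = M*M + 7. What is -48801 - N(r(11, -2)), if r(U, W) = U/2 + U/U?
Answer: -10882818/223 ≈ -48802.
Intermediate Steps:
r(U, W) = 1 + U/2 (r(U, W) = U*(1/2) + 1 = U/2 + 1 = 1 + U/2)
s(Y, M) = 7 + M**2 (s(Y, M) = M**2 + 7 = 7 + M**2)
N(a) = (a + a**2)/(7 + a + a**2) (N(a) = (a + a**2)/(a + (7 + a**2)) = (a + a**2)/(7 + a + a**2))
-48801 - N(r(11, -2)) = -48801 - (1 + (1/2)*11)*(1 + (1 + (1/2)*11))/(7 + (1 + (1/2)*11) + (1 + (1/2)*11)**2) = -48801 - (1 + 11/2)*(1 + (1 + 11/2))/(7 + (1 + 11/2) + (1 + 11/2)**2) = -48801 - 13*(1 + 13/2)/(2*(7 + 13/2 + (13/2)**2)) = -48801 - 13*15/(2*(7 + 13/2 + 169/4)*2) = -48801 - 13*15/(2*223/4*2) = -48801 - 13*4*15/(2*223*2) = -48801 - 1*195/223 = -48801 - 195/223 = -10882818/223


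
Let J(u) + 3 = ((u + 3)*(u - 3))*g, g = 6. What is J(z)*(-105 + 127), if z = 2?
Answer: -726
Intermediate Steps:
J(u) = -3 + 6*(-3 + u)*(3 + u) (J(u) = -3 + ((u + 3)*(u - 3))*6 = -3 + ((3 + u)*(-3 + u))*6 = -3 + ((-3 + u)*(3 + u))*6 = -3 + 6*(-3 + u)*(3 + u))
J(z)*(-105 + 127) = (-57 + 6*2²)*(-105 + 127) = (-57 + 6*4)*22 = (-57 + 24)*22 = -33*22 = -726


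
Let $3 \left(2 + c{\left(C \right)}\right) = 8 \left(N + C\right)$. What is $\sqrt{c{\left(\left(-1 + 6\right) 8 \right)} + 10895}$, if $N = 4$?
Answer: $\frac{\sqrt{99093}}{3} \approx 104.93$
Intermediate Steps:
$c{\left(C \right)} = \frac{26}{3} + \frac{8 C}{3}$ ($c{\left(C \right)} = -2 + \frac{8 \left(4 + C\right)}{3} = -2 + \frac{32 + 8 C}{3} = -2 + \left(\frac{32}{3} + \frac{8 C}{3}\right) = \frac{26}{3} + \frac{8 C}{3}$)
$\sqrt{c{\left(\left(-1 + 6\right) 8 \right)} + 10895} = \sqrt{\left(\frac{26}{3} + \frac{8 \left(-1 + 6\right) 8}{3}\right) + 10895} = \sqrt{\left(\frac{26}{3} + \frac{8 \cdot 5 \cdot 8}{3}\right) + 10895} = \sqrt{\left(\frac{26}{3} + \frac{8}{3} \cdot 40\right) + 10895} = \sqrt{\left(\frac{26}{3} + \frac{320}{3}\right) + 10895} = \sqrt{\frac{346}{3} + 10895} = \sqrt{\frac{33031}{3}} = \frac{\sqrt{99093}}{3}$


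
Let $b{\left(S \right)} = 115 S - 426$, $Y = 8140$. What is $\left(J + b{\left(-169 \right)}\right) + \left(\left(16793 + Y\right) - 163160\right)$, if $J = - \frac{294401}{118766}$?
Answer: $- \frac{18775773809}{118766} \approx -1.5809 \cdot 10^{5}$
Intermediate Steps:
$b{\left(S \right)} = -426 + 115 S$
$J = - \frac{294401}{118766}$ ($J = \left(-294401\right) \frac{1}{118766} = - \frac{294401}{118766} \approx -2.4788$)
$\left(J + b{\left(-169 \right)}\right) + \left(\left(16793 + Y\right) - 163160\right) = \left(- \frac{294401}{118766} + \left(-426 + 115 \left(-169\right)\right)\right) + \left(\left(16793 + 8140\right) - 163160\right) = \left(- \frac{294401}{118766} - 19861\right) + \left(24933 - 163160\right) = \left(- \frac{294401}{118766} - 19861\right) - 138227 = - \frac{2359105927}{118766} - 138227 = - \frac{18775773809}{118766}$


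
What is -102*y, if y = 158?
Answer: -16116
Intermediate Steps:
-102*y = -102*158 = -16116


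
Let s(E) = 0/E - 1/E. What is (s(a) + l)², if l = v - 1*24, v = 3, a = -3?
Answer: 3844/9 ≈ 427.11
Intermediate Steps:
s(E) = -1/E (s(E) = 0 - 1/E = -1/E)
l = -21 (l = 3 - 1*24 = 3 - 24 = -21)
(s(a) + l)² = (-1/(-3) - 21)² = (-1*(-⅓) - 21)² = (⅓ - 21)² = (-62/3)² = 3844/9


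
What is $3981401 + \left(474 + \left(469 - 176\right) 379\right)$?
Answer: $4092922$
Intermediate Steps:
$3981401 + \left(474 + \left(469 - 176\right) 379\right) = 3981401 + \left(474 + 293 \cdot 379\right) = 3981401 + \left(474 + 111047\right) = 3981401 + 111521 = 4092922$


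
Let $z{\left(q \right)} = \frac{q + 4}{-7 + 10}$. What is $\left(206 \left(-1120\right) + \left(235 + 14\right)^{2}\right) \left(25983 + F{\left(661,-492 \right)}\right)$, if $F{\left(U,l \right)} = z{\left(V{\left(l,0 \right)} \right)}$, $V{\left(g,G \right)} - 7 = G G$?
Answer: $- \frac{13153333240}{3} \approx -4.3844 \cdot 10^{9}$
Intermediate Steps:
$V{\left(g,G \right)} = 7 + G^{2}$ ($V{\left(g,G \right)} = 7 + G G = 7 + G^{2}$)
$z{\left(q \right)} = \frac{4}{3} + \frac{q}{3}$ ($z{\left(q \right)} = \frac{4 + q}{3} = \left(4 + q\right) \frac{1}{3} = \frac{4}{3} + \frac{q}{3}$)
$F{\left(U,l \right)} = \frac{11}{3}$ ($F{\left(U,l \right)} = \frac{4}{3} + \frac{7 + 0^{2}}{3} = \frac{4}{3} + \frac{7 + 0}{3} = \frac{4}{3} + \frac{1}{3} \cdot 7 = \frac{4}{3} + \frac{7}{3} = \frac{11}{3}$)
$\left(206 \left(-1120\right) + \left(235 + 14\right)^{2}\right) \left(25983 + F{\left(661,-492 \right)}\right) = \left(206 \left(-1120\right) + \left(235 + 14\right)^{2}\right) \left(25983 + \frac{11}{3}\right) = \left(-230720 + 249^{2}\right) \frac{77960}{3} = \left(-230720 + 62001\right) \frac{77960}{3} = \left(-168719\right) \frac{77960}{3} = - \frac{13153333240}{3}$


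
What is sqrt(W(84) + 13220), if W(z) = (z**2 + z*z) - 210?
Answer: sqrt(27122) ≈ 164.69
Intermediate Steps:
W(z) = -210 + 2*z**2 (W(z) = (z**2 + z**2) - 210 = 2*z**2 - 210 = -210 + 2*z**2)
sqrt(W(84) + 13220) = sqrt((-210 + 2*84**2) + 13220) = sqrt((-210 + 2*7056) + 13220) = sqrt((-210 + 14112) + 13220) = sqrt(13902 + 13220) = sqrt(27122)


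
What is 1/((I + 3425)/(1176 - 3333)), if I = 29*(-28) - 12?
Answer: -719/867 ≈ -0.82930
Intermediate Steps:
I = -824 (I = -812 - 12 = -824)
1/((I + 3425)/(1176 - 3333)) = 1/((-824 + 3425)/(1176 - 3333)) = 1/(2601/(-2157)) = 1/(2601*(-1/2157)) = 1/(-867/719) = -719/867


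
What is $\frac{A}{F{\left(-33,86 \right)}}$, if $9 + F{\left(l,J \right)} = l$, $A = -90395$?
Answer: $\frac{90395}{42} \approx 2152.3$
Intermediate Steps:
$F{\left(l,J \right)} = -9 + l$
$\frac{A}{F{\left(-33,86 \right)}} = - \frac{90395}{-9 - 33} = - \frac{90395}{-42} = \left(-90395\right) \left(- \frac{1}{42}\right) = \frac{90395}{42}$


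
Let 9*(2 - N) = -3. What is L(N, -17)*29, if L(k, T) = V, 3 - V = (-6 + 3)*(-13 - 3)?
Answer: -1305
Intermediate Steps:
N = 7/3 (N = 2 - 1/9*(-3) = 2 + 1/3 = 7/3 ≈ 2.3333)
V = -45 (V = 3 - (-6 + 3)*(-13 - 3) = 3 - (-3)*(-16) = 3 - 1*48 = 3 - 48 = -45)
L(k, T) = -45
L(N, -17)*29 = -45*29 = -1305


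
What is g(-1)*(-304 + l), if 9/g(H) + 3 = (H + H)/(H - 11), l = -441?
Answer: 40230/17 ≈ 2366.5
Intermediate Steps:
g(H) = 9/(-3 + 2*H/(-11 + H)) (g(H) = 9/(-3 + (H + H)/(H - 11)) = 9/(-3 + (2*H)/(-11 + H)) = 9/(-3 + 2*H/(-11 + H)))
g(-1)*(-304 + l) = (9*(11 - 1*(-1))/(-33 - 1))*(-304 - 441) = (9*(11 + 1)/(-34))*(-745) = (9*(-1/34)*12)*(-745) = -54/17*(-745) = 40230/17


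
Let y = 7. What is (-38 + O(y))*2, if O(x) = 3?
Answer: -70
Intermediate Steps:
(-38 + O(y))*2 = (-38 + 3)*2 = -35*2 = -70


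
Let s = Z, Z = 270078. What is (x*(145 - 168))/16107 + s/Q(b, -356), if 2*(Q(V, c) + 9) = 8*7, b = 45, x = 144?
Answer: 1450027806/102011 ≈ 14214.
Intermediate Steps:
s = 270078
Q(V, c) = 19 (Q(V, c) = -9 + (8*7)/2 = -9 + (½)*56 = -9 + 28 = 19)
(x*(145 - 168))/16107 + s/Q(b, -356) = (144*(145 - 168))/16107 + 270078/19 = (144*(-23))*(1/16107) + 270078*(1/19) = -3312*1/16107 + 270078/19 = -1104/5369 + 270078/19 = 1450027806/102011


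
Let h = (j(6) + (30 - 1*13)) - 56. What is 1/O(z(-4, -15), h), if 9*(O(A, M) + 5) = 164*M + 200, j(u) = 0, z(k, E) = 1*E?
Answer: -9/6241 ≈ -0.0014421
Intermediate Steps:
z(k, E) = E
h = -39 (h = (0 + (30 - 1*13)) - 56 = (0 + (30 - 13)) - 56 = (0 + 17) - 56 = 17 - 56 = -39)
O(A, M) = 155/9 + 164*M/9 (O(A, M) = -5 + (164*M + 200)/9 = -5 + (200 + 164*M)/9 = -5 + (200/9 + 164*M/9) = 155/9 + 164*M/9)
1/O(z(-4, -15), h) = 1/(155/9 + (164/9)*(-39)) = 1/(155/9 - 2132/3) = 1/(-6241/9) = -9/6241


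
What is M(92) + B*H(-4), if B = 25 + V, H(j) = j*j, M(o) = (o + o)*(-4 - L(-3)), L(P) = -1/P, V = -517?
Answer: -26008/3 ≈ -8669.3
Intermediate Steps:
M(o) = -26*o/3 (M(o) = (o + o)*(-4 - (-1)/(-3)) = (2*o)*(-4 - (-1)*(-1)/3) = (2*o)*(-4 - 1*1/3) = (2*o)*(-4 - 1/3) = (2*o)*(-13/3) = -26*o/3)
H(j) = j**2
B = -492 (B = 25 - 517 = -492)
M(92) + B*H(-4) = -26/3*92 - 492*(-4)**2 = -2392/3 - 492*16 = -2392/3 - 7872 = -26008/3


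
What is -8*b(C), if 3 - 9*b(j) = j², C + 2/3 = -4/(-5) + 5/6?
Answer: -3718/2025 ≈ -1.8361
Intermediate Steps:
C = 29/30 (C = -⅔ + (-4/(-5) + 5/6) = -⅔ + (-4*(-⅕) + 5*(⅙)) = -⅔ + (⅘ + ⅚) = -⅔ + 49/30 = 29/30 ≈ 0.96667)
b(j) = ⅓ - j²/9
-8*b(C) = -8*(⅓ - (29/30)²/9) = -8*(⅓ - ⅑*841/900) = -8*(⅓ - 841/8100) = -8*1859/8100 = -3718/2025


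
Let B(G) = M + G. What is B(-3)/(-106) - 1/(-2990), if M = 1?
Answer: 3043/158470 ≈ 0.019202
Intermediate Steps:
B(G) = 1 + G
B(-3)/(-106) - 1/(-2990) = (1 - 3)/(-106) - 1/(-2990) = -2*(-1/106) - 1*(-1/2990) = 1/53 + 1/2990 = 3043/158470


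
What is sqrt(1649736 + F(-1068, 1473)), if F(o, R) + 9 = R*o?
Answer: 3*sqrt(8507) ≈ 276.70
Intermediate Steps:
F(o, R) = -9 + R*o
sqrt(1649736 + F(-1068, 1473)) = sqrt(1649736 + (-9 + 1473*(-1068))) = sqrt(1649736 + (-9 - 1573164)) = sqrt(1649736 - 1573173) = sqrt(76563) = 3*sqrt(8507)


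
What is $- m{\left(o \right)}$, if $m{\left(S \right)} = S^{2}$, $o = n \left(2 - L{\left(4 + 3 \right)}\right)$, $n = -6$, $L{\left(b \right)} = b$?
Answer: $-900$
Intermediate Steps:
$o = 30$ ($o = - 6 \left(2 - \left(4 + 3\right)\right) = - 6 \left(2 - 7\right) = \left(-6\right) \left(-5\right) = 30$)
$- m{\left(o \right)} = - 30^{2} = \left(-1\right) 900 = -900$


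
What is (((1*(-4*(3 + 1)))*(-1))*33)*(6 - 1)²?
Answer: 13200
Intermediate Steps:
(((1*(-4*(3 + 1)))*(-1))*33)*(6 - 1)² = (((1*(-4*4))*(-1))*33)*5² = (((1*(-16))*(-1))*33)*25 = (-16*(-1)*33)*25 = (16*33)*25 = 528*25 = 13200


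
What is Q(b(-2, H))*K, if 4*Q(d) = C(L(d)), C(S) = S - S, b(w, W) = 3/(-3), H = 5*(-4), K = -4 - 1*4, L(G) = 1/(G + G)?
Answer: 0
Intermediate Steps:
L(G) = 1/(2*G)
K = -8 (K = -4 - 4 = -8)
H = -20
b(w, W) = -1 (b(w, W) = 3*(-1/3) = -1)
C(S) = 0
Q(d) = 0 (Q(d) = (1/4)*0 = 0)
Q(b(-2, H))*K = 0*(-8) = 0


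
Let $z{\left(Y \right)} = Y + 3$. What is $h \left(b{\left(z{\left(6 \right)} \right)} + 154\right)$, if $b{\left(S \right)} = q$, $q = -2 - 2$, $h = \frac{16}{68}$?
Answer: $\frac{600}{17} \approx 35.294$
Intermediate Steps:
$h = \frac{4}{17}$ ($h = 16 \cdot \frac{1}{68} = \frac{4}{17} \approx 0.23529$)
$z{\left(Y \right)} = 3 + Y$
$q = -4$ ($q = -2 - 2 = -4$)
$b{\left(S \right)} = -4$
$h \left(b{\left(z{\left(6 \right)} \right)} + 154\right) = \frac{4 \left(-4 + 154\right)}{17} = \frac{4}{17} \cdot 150 = \frac{600}{17}$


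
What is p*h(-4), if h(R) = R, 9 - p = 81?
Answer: 288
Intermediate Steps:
p = -72 (p = 9 - 1*81 = 9 - 81 = -72)
p*h(-4) = -72*(-4) = 288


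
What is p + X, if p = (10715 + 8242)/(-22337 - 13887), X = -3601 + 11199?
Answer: 275210995/36224 ≈ 7597.5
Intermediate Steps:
X = 7598
p = -18957/36224 (p = 18957/(-36224) = 18957*(-1/36224) = -18957/36224 ≈ -0.52333)
p + X = -18957/36224 + 7598 = 275210995/36224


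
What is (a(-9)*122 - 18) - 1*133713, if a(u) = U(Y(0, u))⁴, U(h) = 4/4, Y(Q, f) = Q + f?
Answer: -133609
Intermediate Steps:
U(h) = 1 (U(h) = 4*(¼) = 1)
a(u) = 1 (a(u) = 1⁴ = 1)
(a(-9)*122 - 18) - 1*133713 = (1*122 - 18) - 1*133713 = (122 - 18) - 133713 = 104 - 133713 = -133609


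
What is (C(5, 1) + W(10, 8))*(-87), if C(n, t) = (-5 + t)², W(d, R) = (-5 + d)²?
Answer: -3567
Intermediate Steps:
(C(5, 1) + W(10, 8))*(-87) = ((-5 + 1)² + (-5 + 10)²)*(-87) = ((-4)² + 5²)*(-87) = (16 + 25)*(-87) = 41*(-87) = -3567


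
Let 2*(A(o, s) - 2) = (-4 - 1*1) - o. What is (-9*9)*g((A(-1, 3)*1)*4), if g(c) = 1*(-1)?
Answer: 81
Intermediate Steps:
A(o, s) = -½ - o/2 (A(o, s) = 2 + ((-4 - 1*1) - o)/2 = 2 + ((-4 - 1) - o)/2 = 2 + (-5 - o)/2 = 2 + (-5/2 - o/2) = -½ - o/2)
g(c) = -1
(-9*9)*g((A(-1, 3)*1)*4) = -9*9*(-1) = -81*(-1) = 81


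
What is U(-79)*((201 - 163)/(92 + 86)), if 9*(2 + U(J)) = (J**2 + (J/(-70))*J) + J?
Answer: 8052941/56070 ≈ 143.62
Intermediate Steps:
U(J) = -2 + J/9 + 23*J**2/210 (U(J) = -2 + ((J**2 + (J/(-70))*J) + J)/9 = -2 + ((J**2 + (J*(-1/70))*J) + J)/9 = -2 + ((J**2 + (-J/70)*J) + J)/9 = -2 + ((J**2 - J**2/70) + J)/9 = -2 + (69*J**2/70 + J)/9 = -2 + (J + 69*J**2/70)/9 = -2 + (J/9 + 23*J**2/210) = -2 + J/9 + 23*J**2/210)
U(-79)*((201 - 163)/(92 + 86)) = (-2 + (1/9)*(-79) + (23/210)*(-79)**2)*((201 - 163)/(92 + 86)) = (-2 - 79/9 + (23/210)*6241)*(38/178) = (-2 - 79/9 + 143543/210)*(38*(1/178)) = (423839/630)*(19/89) = 8052941/56070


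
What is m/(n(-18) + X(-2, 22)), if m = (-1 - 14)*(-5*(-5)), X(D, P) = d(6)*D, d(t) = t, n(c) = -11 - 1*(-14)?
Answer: 125/3 ≈ 41.667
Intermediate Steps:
n(c) = 3 (n(c) = -11 + 14 = 3)
X(D, P) = 6*D
m = -375 (m = -15*25 = -375)
m/(n(-18) + X(-2, 22)) = -375/(3 + 6*(-2)) = -375/(3 - 12) = -375/(-9) = -1/9*(-375) = 125/3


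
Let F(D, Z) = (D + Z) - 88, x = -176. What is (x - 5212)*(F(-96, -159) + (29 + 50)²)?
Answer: -31778424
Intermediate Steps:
F(D, Z) = -88 + D + Z
(x - 5212)*(F(-96, -159) + (29 + 50)²) = (-176 - 5212)*((-88 - 96 - 159) + (29 + 50)²) = -5388*(-343 + 79²) = -5388*(-343 + 6241) = -5388*5898 = -31778424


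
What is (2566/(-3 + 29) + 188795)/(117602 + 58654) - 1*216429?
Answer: -247953686047/1145664 ≈ -2.1643e+5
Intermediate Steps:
(2566/(-3 + 29) + 188795)/(117602 + 58654) - 1*216429 = (2566/26 + 188795)/176256 - 216429 = (2566*(1/26) + 188795)*(1/176256) - 216429 = (1283/13 + 188795)*(1/176256) - 216429 = (2455618/13)*(1/176256) - 216429 = 1227809/1145664 - 216429 = -247953686047/1145664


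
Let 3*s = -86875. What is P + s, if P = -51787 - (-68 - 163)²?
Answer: -402319/3 ≈ -1.3411e+5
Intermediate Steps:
s = -86875/3 (s = (⅓)*(-86875) = -86875/3 ≈ -28958.)
P = -105148 (P = -51787 - 1*(-231)² = -51787 - 1*53361 = -51787 - 53361 = -105148)
P + s = -105148 - 86875/3 = -402319/3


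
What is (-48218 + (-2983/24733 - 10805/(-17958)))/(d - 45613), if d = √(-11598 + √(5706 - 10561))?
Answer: 21416062437301/(444155214*(45613 - √(-11598 + I*√4855))) ≈ 1.0571 + 0.0024959*I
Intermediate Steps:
d = √(-11598 + I*√4855) (d = √(-11598 + √(-4855)) = √(-11598 + I*√4855) ≈ 0.3235 + 107.69*I)
(-48218 + (-2983/24733 - 10805/(-17958)))/(d - 45613) = (-48218 + (-2983/24733 - 10805/(-17958)))/(√(-11598 + I*√4855) - 45613) = (-48218 + (-2983*1/24733 - 10805*(-1/17958)))/(-45613 + √(-11598 + I*√4855)) = (-48218 + (-2983/24733 + 10805/17958))/(-45613 + √(-11598 + I*√4855)) = (-48218 + 213671351/444155214)/(-45613 + √(-11598 + I*√4855)) = -21416062437301/(444155214*(-45613 + √(-11598 + I*√4855)))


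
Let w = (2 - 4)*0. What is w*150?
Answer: 0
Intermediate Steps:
w = 0 (w = -2*0 = 0)
w*150 = 0*150 = 0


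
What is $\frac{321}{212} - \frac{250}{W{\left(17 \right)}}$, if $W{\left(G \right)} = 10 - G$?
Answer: $\frac{55247}{1484} \approx 37.228$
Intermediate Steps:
$\frac{321}{212} - \frac{250}{W{\left(17 \right)}} = \frac{321}{212} - \frac{250}{10 - 17} = 321 \cdot \frac{1}{212} - \frac{250}{10 - 17} = \frac{321}{212} - \frac{250}{-7} = \frac{321}{212} - - \frac{250}{7} = \frac{321}{212} + \frac{250}{7} = \frac{55247}{1484}$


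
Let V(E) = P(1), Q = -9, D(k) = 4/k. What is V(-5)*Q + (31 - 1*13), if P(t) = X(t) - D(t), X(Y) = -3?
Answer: 81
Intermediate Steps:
P(t) = -3 - 4/t
V(E) = -7 (V(E) = -3 - 4/1 = -3 - 4*1 = -3 - 4 = -7)
V(-5)*Q + (31 - 1*13) = -7*(-9) + (31 - 1*13) = 63 + (31 - 13) = 63 + 18 = 81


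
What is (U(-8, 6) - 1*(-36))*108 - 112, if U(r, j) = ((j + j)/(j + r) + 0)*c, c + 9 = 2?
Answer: 8312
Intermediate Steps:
c = -7 (c = -9 + 2 = -7)
U(r, j) = -14*j/(j + r) (U(r, j) = ((j + j)/(j + r) + 0)*(-7) = ((2*j)/(j + r) + 0)*(-7) = (2*j/(j + r) + 0)*(-7) = (2*j/(j + r))*(-7) = -14*j/(j + r))
(U(-8, 6) - 1*(-36))*108 - 112 = (-14*6/(6 - 8) - 1*(-36))*108 - 112 = (-14*6/(-2) + 36)*108 - 112 = (-14*6*(-1/2) + 36)*108 - 112 = (42 + 36)*108 - 112 = 78*108 - 112 = 8424 - 112 = 8312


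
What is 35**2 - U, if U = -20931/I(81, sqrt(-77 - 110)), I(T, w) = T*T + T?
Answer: 2719127/2214 ≈ 1228.2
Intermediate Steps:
I(T, w) = T + T**2 (I(T, w) = T**2 + T = T + T**2)
U = -6977/2214 (U = -20931*1/(81*(1 + 81)) = -20931/(81*82) = -20931/6642 = -20931*1/6642 = -6977/2214 ≈ -3.1513)
35**2 - U = 35**2 - 1*(-6977/2214) = 1225 + 6977/2214 = 2719127/2214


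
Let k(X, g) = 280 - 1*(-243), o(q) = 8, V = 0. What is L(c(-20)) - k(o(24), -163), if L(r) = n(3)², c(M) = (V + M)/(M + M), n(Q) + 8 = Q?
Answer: -498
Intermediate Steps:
n(Q) = -8 + Q
k(X, g) = 523 (k(X, g) = 280 + 243 = 523)
c(M) = ½ (c(M) = (0 + M)/(M + M) = M/((2*M)) = M*(1/(2*M)) = ½)
L(r) = 25 (L(r) = (-8 + 3)² = (-5)² = 25)
L(c(-20)) - k(o(24), -163) = 25 - 1*523 = 25 - 523 = -498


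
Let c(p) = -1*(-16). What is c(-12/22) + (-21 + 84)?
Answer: 79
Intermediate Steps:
c(p) = 16
c(-12/22) + (-21 + 84) = 16 + (-21 + 84) = 16 + 63 = 79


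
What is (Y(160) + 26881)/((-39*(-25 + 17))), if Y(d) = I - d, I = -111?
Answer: 4435/52 ≈ 85.288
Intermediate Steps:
Y(d) = -111 - d
(Y(160) + 26881)/((-39*(-25 + 17))) = ((-111 - 1*160) + 26881)/((-39*(-25 + 17))) = ((-111 - 160) + 26881)/((-39*(-8))) = (-271 + 26881)/312 = 26610*(1/312) = 4435/52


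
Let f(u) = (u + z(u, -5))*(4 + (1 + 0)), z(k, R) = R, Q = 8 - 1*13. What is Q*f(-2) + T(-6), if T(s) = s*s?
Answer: 211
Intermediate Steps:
Q = -5 (Q = 8 - 13 = -5)
T(s) = s²
f(u) = -25 + 5*u (f(u) = (u - 5)*(4 + (1 + 0)) = (-5 + u)*(4 + 1) = (-5 + u)*5 = -25 + 5*u)
Q*f(-2) + T(-6) = -5*(-25 + 5*(-2)) + (-6)² = -5*(-25 - 10) + 36 = -5*(-35) + 36 = 175 + 36 = 211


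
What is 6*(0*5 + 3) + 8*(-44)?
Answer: -334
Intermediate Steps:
6*(0*5 + 3) + 8*(-44) = 6*(0 + 3) - 352 = 6*3 - 352 = 18 - 352 = -334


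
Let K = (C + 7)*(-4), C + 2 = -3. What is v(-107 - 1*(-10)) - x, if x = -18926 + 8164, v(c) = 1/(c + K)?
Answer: 1130009/105 ≈ 10762.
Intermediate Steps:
C = -5 (C = -2 - 3 = -5)
K = -8 (K = (-5 + 7)*(-4) = 2*(-4) = -8)
v(c) = 1/(-8 + c) (v(c) = 1/(c - 8) = 1/(-8 + c))
x = -10762
v(-107 - 1*(-10)) - x = 1/(-8 + (-107 - 1*(-10))) - 1*(-10762) = 1/(-8 + (-107 + 10)) + 10762 = 1/(-8 - 97) + 10762 = 1/(-105) + 10762 = -1/105 + 10762 = 1130009/105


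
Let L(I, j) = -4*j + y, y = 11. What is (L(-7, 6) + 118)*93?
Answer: 9765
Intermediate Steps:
L(I, j) = 11 - 4*j (L(I, j) = -4*j + 11 = 11 - 4*j)
(L(-7, 6) + 118)*93 = ((11 - 4*6) + 118)*93 = ((11 - 24) + 118)*93 = (-13 + 118)*93 = 105*93 = 9765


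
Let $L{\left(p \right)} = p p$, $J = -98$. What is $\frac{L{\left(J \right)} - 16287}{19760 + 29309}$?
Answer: $- \frac{6683}{49069} \approx -0.1362$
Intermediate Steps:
$L{\left(p \right)} = p^{2}$
$\frac{L{\left(J \right)} - 16287}{19760 + 29309} = \frac{\left(-98\right)^{2} - 16287}{19760 + 29309} = \frac{9604 - 16287}{49069} = \left(-6683\right) \frac{1}{49069} = - \frac{6683}{49069}$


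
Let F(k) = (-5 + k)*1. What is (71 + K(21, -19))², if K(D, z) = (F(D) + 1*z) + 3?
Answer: 5041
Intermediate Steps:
F(k) = -5 + k
K(D, z) = -2 + D + z (K(D, z) = ((-5 + D) + 1*z) + 3 = ((-5 + D) + z) + 3 = (-5 + D + z) + 3 = -2 + D + z)
(71 + K(21, -19))² = (71 + (-2 + 21 - 19))² = (71 + 0)² = 71² = 5041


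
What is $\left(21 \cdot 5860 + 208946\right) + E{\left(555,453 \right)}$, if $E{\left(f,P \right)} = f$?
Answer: $332561$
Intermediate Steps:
$\left(21 \cdot 5860 + 208946\right) + E{\left(555,453 \right)} = \left(21 \cdot 5860 + 208946\right) + 555 = \left(123060 + 208946\right) + 555 = 332006 + 555 = 332561$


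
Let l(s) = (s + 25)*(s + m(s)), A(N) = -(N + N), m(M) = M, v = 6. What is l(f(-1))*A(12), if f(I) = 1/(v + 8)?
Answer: -4212/49 ≈ -85.959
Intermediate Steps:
f(I) = 1/14 (f(I) = 1/(6 + 8) = 1/14)
A(N) = -2*N
l(s) = 2*s*(25 + s) (l(s) = (s + 25)*(s + s) = (25 + s)*(2*s) = 2*s*(25 + s))
l(f(-1))*A(12) = (2*(1/14)*(25 + 1/14))*(-2*12) = (2*(1/14)*(351/14))*(-24) = (351/98)*(-24) = -4212/49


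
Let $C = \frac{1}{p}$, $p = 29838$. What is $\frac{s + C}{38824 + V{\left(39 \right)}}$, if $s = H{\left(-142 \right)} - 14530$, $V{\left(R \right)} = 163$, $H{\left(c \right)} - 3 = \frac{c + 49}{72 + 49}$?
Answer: $- \frac{52451026559}{140758586826} \approx -0.37263$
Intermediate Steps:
$H{\left(c \right)} = \frac{412}{121} + \frac{c}{121}$ ($H{\left(c \right)} = 3 + \frac{c + 49}{72 + 49} = 3 + \frac{49 + c}{121} = 3 + \left(49 + c\right) \frac{1}{121} = 3 + \left(\frac{49}{121} + \frac{c}{121}\right) = \frac{412}{121} + \frac{c}{121}$)
$C = \frac{1}{29838} \approx 3.3514 \cdot 10^{-5}$
$s = - \frac{1757860}{121}$ ($s = \left(\frac{412}{121} + \frac{1}{121} \left(-142\right)\right) - 14530 = \left(\frac{412}{121} - \frac{142}{121}\right) - 14530 = \frac{270}{121} - 14530 = - \frac{1757860}{121} \approx -14528.0$)
$\frac{s + C}{38824 + V{\left(39 \right)}} = \frac{- \frac{1757860}{121} + \frac{1}{29838}}{38824 + 163} = - \frac{52451026559}{3610398 \cdot 38987} = \left(- \frac{52451026559}{3610398}\right) \frac{1}{38987} = - \frac{52451026559}{140758586826}$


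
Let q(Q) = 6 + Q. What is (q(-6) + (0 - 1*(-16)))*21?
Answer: 336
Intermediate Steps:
(q(-6) + (0 - 1*(-16)))*21 = ((6 - 6) + (0 - 1*(-16)))*21 = (0 + (0 + 16))*21 = (0 + 16)*21 = 16*21 = 336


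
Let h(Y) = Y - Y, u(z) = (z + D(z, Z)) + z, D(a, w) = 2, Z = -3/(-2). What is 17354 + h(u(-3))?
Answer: 17354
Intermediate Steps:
Z = 3/2 (Z = -3*(-½) = 3/2 ≈ 1.5000)
u(z) = 2 + 2*z (u(z) = (z + 2) + z = (2 + z) + z = 2 + 2*z)
h(Y) = 0
17354 + h(u(-3)) = 17354 + 0 = 17354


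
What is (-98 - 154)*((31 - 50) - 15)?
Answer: 8568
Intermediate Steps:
(-98 - 154)*((31 - 50) - 15) = -252*(-19 - 15) = -252*(-34) = 8568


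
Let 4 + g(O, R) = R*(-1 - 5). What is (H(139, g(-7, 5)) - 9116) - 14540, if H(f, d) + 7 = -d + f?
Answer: -23490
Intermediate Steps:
g(O, R) = -4 - 6*R (g(O, R) = -4 + R*(-1 - 5) = -4 + R*(-6) = -4 - 6*R)
H(f, d) = -7 + f - d (H(f, d) = -7 + (-d + f) = -7 + (f - d) = -7 + f - d)
(H(139, g(-7, 5)) - 9116) - 14540 = ((-7 + 139 - (-4 - 6*5)) - 9116) - 14540 = ((-7 + 139 - (-4 - 30)) - 9116) - 14540 = ((-7 + 139 - 1*(-34)) - 9116) - 14540 = ((-7 + 139 + 34) - 9116) - 14540 = (166 - 9116) - 14540 = -8950 - 14540 = -23490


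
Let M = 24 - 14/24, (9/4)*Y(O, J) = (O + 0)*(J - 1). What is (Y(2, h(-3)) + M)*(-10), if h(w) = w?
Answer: -3575/18 ≈ -198.61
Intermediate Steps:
Y(O, J) = 4*O*(-1 + J)/9 (Y(O, J) = 4*((O + 0)*(J - 1))/9 = 4*(O*(-1 + J))/9 = 4*O*(-1 + J)/9)
M = 281/12 (M = 24 - 14*1/24 = 24 - 7/12 = 281/12 ≈ 23.417)
(Y(2, h(-3)) + M)*(-10) = ((4/9)*2*(-1 - 3) + 281/12)*(-10) = ((4/9)*2*(-4) + 281/12)*(-10) = (-32/9 + 281/12)*(-10) = (715/36)*(-10) = -3575/18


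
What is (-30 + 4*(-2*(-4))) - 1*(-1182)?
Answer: 1184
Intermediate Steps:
(-30 + 4*(-2*(-4))) - 1*(-1182) = (-30 + 4*8) + 1182 = (-30 + 32) + 1182 = 2 + 1182 = 1184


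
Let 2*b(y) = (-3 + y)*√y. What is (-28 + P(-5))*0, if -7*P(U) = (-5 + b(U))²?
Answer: 0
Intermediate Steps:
b(y) = √y*(-3 + y)/2 (b(y) = ((-3 + y)*√y)/2 = (√y*(-3 + y))/2 = √y*(-3 + y)/2)
P(U) = -(-5 + √U*(-3 + U)/2)²/7
(-28 + P(-5))*0 = (-28 - (-10 + √(-5)*(-3 - 5))²/28)*0 = (-28 - (-10 + (I*√5)*(-8))²/28)*0 = (-28 - (-10 - 8*I*√5)²/28)*0 = 0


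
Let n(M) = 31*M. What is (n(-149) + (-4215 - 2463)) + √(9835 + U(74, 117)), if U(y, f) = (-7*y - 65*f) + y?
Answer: -11297 + √1786 ≈ -11255.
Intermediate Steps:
U(y, f) = -65*f - 6*y (U(y, f) = (-65*f - 7*y) + y = -65*f - 6*y)
(n(-149) + (-4215 - 2463)) + √(9835 + U(74, 117)) = (31*(-149) + (-4215 - 2463)) + √(9835 + (-65*117 - 6*74)) = (-4619 - 6678) + √(9835 + (-7605 - 444)) = -11297 + √(9835 - 8049) = -11297 + √1786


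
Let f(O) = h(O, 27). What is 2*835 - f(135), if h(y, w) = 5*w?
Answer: 1535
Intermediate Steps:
f(O) = 135 (f(O) = 5*27 = 135)
2*835 - f(135) = 2*835 - 1*135 = 1670 - 135 = 1535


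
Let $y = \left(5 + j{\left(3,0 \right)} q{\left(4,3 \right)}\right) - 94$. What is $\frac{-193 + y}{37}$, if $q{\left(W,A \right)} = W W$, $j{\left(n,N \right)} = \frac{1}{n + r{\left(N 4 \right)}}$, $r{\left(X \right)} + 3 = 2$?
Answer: $- \frac{274}{37} \approx -7.4054$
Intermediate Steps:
$r{\left(X \right)} = -1$ ($r{\left(X \right)} = -3 + 2 = -1$)
$j{\left(n,N \right)} = \frac{1}{-1 + n}$ ($j{\left(n,N \right)} = \frac{1}{n - 1} = \frac{1}{-1 + n}$)
$q{\left(W,A \right)} = W^{2}$
$y = -81$ ($y = \left(5 + \frac{4^{2}}{-1 + 3}\right) - 94 = \left(5 + \frac{1}{2} \cdot 16\right) - 94 = \left(5 + 8\right) - 94 = 13 - 94 = -81$)
$\frac{-193 + y}{37} = \frac{-193 - 81}{37} = \left(-274\right) \frac{1}{37} = - \frac{274}{37}$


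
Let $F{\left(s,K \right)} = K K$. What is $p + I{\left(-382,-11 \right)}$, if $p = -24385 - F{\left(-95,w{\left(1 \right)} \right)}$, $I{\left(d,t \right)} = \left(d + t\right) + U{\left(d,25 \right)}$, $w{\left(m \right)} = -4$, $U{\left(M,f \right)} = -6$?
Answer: $-24800$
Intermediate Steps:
$I{\left(d,t \right)} = -6 + d + t$ ($I{\left(d,t \right)} = \left(d + t\right) - 6 = -6 + d + t$)
$F{\left(s,K \right)} = K^{2}$
$p = -24401$ ($p = -24385 - \left(-4\right)^{2} = -24385 - 16 = -24401$)
$p + I{\left(-382,-11 \right)} = -24401 - 399 = -24800$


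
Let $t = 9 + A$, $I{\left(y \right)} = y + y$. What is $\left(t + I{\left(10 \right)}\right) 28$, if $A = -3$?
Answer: $728$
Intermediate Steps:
$I{\left(y \right)} = 2 y$
$t = 6$ ($t = 9 - 3 = 6$)
$\left(t + I{\left(10 \right)}\right) 28 = \left(6 + 2 \cdot 10\right) 28 = \left(6 + 20\right) 28 = 26 \cdot 28 = 728$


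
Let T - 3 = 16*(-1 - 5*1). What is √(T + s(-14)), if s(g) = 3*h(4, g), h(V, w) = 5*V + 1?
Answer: I*√30 ≈ 5.4772*I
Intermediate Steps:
h(V, w) = 1 + 5*V
T = -93 (T = 3 + 16*(-1 - 5*1) = 3 + 16*(-1 - 5) = 3 + 16*(-6) = 3 - 96 = -93)
s(g) = 63 (s(g) = 3*(1 + 5*4) = 3*(1 + 20) = 3*21 = 63)
√(T + s(-14)) = √(-93 + 63) = √(-30) = I*√30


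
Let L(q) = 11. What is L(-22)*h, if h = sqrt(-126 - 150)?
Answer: 22*I*sqrt(69) ≈ 182.75*I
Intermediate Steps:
h = 2*I*sqrt(69) (h = sqrt(-276) = 2*I*sqrt(69) ≈ 16.613*I)
L(-22)*h = 11*(2*I*sqrt(69)) = 22*I*sqrt(69)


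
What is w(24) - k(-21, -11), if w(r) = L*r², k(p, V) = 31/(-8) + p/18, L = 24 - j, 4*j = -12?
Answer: 373369/24 ≈ 15557.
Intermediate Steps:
j = -3 (j = (¼)*(-12) = -3)
L = 27 (L = 24 - 1*(-3) = 24 + 3 = 27)
k(p, V) = -31/8 + p/18 (k(p, V) = 31*(-⅛) + p*(1/18) = -31/8 + p/18)
w(r) = 27*r²
w(24) - k(-21, -11) = 27*24² - (-31/8 + (1/18)*(-21)) = 27*576 - (-31/8 - 7/6) = 15552 - 1*(-121/24) = 15552 + 121/24 = 373369/24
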